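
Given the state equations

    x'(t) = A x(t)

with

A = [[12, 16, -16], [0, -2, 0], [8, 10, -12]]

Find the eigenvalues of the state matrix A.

det(sI - A) = s^3 - (tr A)s^2 + (M11 + M22 + M33)s - det A, where Mii is the 2×2 principal minor of A obtained by deleting row i and column i.
tr A = 12 + (-2) + (-12) = -2; M11 = (-2)·(-12) - 0·10 = 24 - 0 = 24; M22 = 12·(-12) - (-16)·8 = -144 - (-128) = -16; M33 = 12·(-2) - 16·0 = -24 - 0 = -24; sum of minors = -16.
det A = 12·((-2)·(-12) - 0·10) - 16·(0·(-12) - 0·8) + (-16)·(0·10 - (-2)·8) = 12·24 - 16·0 + (-16)·16 = 32.
So p(s) = det(sI - A) = s^3 + 2s^2 - 16s - 32.
Rational-root test: any integer root divides -32. Testing small divisors, s = -2 works: p(-2) = -8 + 8 + 32 + (-32) = 0, so (s + 2) is a factor.
Dividing, p(s) = (s + 2)(s^2 - 16).
Factor s^2 - 16: two numbers with sum 0 and product -16 are 4 and -4, so s^2 - 16 = (s - 4)(s + 4).
Hence p(s) = (s - 4) (s + 2) (s + 4), with roots -4, -2, 4.
At least one eigenvalue has non-negative real part, so the system is not asymptotically stable.

-4, -2, 4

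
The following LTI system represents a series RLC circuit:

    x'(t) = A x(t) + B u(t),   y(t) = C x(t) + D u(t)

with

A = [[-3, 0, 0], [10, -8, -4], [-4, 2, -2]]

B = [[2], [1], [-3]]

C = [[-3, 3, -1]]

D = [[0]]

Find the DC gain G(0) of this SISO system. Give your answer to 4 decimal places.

4.0000

G(0) = C(-A)^{-1}B + D = -C A^{-1} B + D.
det A = -72, so A^{-1} = (1/-72)·adj(A) = [[-1/3, 0, 0], [-1/2, -1/12, 1/6], [1/6, -1/12, -1/3]]
A^{-1} B = [-2/3, -19/12, 5/4]^T
C A^{-1} B = -4
G(0) = D - C A^{-1} B = 0 - (-4) = 4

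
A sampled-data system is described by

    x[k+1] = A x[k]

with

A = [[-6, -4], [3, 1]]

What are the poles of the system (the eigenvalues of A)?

det(zI - A) = z^2 - (tr A)z + det A, with tr A = (-6) + 1 = -5 and det A = (-6)·1 - (-4)·3 = -6 - (-12) = 6.
So p(z) = det(zI - A) = z^2 + 5z + 6.
Factor z^2 + 5z + 6: two numbers with sum -5 and product 6 are -2 and -3, so z^2 + 5z + 6 = (z + 2)(z + 3).
Hence p(z) = (z + 2) (z + 3), with roots -3, -2.

-3, -2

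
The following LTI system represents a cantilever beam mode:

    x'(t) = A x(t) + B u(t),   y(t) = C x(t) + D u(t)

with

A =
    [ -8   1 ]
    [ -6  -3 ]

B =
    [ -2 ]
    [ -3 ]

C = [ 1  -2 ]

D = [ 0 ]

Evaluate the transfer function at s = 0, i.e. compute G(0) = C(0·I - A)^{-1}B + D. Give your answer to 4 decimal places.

G(0) = C(-A)^{-1}B + D = -C A^{-1} B + D.
det A = 30, so A^{-1} = (1/30)·adj(A) = [[-1/10, -1/30], [1/5, -4/15]]
A^{-1} B = [3/10, 2/5]^T
C A^{-1} B = -1/2
G(0) = D - C A^{-1} B = 0 - (-1/2) = 1/2 ≈ 0.5000

0.5000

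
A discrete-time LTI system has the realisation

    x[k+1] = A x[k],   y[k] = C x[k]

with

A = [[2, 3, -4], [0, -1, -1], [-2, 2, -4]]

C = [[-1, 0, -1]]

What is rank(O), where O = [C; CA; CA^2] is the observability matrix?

3

CA = [[0, -5, 8]]
CA^2 = [[-16, 21, -27]]
Observability matrix O = [C; CA; CA^2] = [[-1, 0, -1], [0, -5, 8], [-16, 21, -27]]
det(O) = (-1)·((-5)·(-27) - 8·21) - 0·(0·(-27) - 8·(-16)) + (-1)·(0·21 - (-5)·(-16)) = (-1)·(-33) - 0·128 + (-1)·(-80) = 113 ≠ 0, so rank(O) = 3.
rank(O) = 3 = n, so the pair (A, C) is completely observable.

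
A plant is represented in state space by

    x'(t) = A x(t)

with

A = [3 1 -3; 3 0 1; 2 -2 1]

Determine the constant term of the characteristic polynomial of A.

Expand det(sI - A) for the 3×3 matrix.
p(s) = s^3 - 4s^2 + 8s - 23.
(Check: constant term = det(-A) = (-1)^3 det A = -23; coefficient of s^2 = -tr A = -4.)
The constant term is -23.

-23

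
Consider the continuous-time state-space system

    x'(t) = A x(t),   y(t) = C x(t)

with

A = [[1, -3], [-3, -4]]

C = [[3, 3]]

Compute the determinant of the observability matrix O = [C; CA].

CA = [[-6, -21]]
Observability matrix O = [C; CA] = [[3, 3], [-6, -21]]
det(O) = 3·(-21) - 3·(-6) = -63 - (-18) = -45
Since det(O) ≠ 0, rank(O) = 2 and the system is completely observable.

-45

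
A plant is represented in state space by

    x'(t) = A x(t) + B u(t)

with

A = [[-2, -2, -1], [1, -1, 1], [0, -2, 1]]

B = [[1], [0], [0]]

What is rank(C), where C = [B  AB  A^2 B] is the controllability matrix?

AB = [[-2], [1], [0]]
A^2B = [[2], [-3], [-2]]
Controllability matrix C = [B  AB  A^2B] = [[1, -2, 2], [0, 1, -3], [0, 0, -2]]
det(C) = 1·(1·(-2) - (-3)·0) - (-2)·(0·(-2) - (-3)·0) + 2·(0·0 - 1·0) = 1·(-2) - (-2)·0 + 2·0 = -2 ≠ 0, so rank(C) = 3.
rank(C) = 3 = n, so the pair (A, B) is completely controllable.

3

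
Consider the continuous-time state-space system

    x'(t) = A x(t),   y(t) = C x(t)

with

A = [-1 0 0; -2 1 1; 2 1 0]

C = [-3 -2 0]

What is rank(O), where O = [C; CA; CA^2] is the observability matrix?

3

CA = [[7, -2, -2]]
CA^2 = [[-7, -4, -2]]
Observability matrix O = [C; CA; CA^2] = [[-3, -2, 0], [7, -2, -2], [-7, -4, -2]]
det(O) = (-3)·((-2)·(-2) - (-2)·(-4)) - (-2)·(7·(-2) - (-2)·(-7)) + 0·(7·(-4) - (-2)·(-7)) = (-3)·(-4) - (-2)·(-28) + 0·(-42) = -44 ≠ 0, so rank(O) = 3.
rank(O) = 3 = n, so the pair (A, C) is completely observable.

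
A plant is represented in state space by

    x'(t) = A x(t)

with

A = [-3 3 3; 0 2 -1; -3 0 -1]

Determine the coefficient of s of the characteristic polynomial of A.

Expand det(sI - A) for the 3×3 matrix.
p(s) = s^3 + 2s^2 + 4s - 33.
(Check: constant term = det(-A) = (-1)^3 det A = -33; coefficient of s^2 = -tr A = 2.)
The coefficient of s is 4.

4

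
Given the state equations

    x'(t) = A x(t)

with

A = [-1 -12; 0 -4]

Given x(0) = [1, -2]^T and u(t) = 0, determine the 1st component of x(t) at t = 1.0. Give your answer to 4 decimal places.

det(sI - A) = s^2 - (tr A)s + det A, with tr A = (-1) + (-4) = -5 and det A = (-1)·(-4) - (-12)·0 = 4 - 0 = 4.
So p(s) = det(sI - A) = s^2 + 5s + 4.
Factor s^2 + 5s + 4: two numbers with sum -5 and product 4 are -1 and -4, so s^2 + 5s + 4 = (s + 1)(s + 4).
Hence p(s) = (s + 1) (s + 4), with roots -4, -1.
The eigenvalues -4, -1 are distinct and real, so A is diagonalisable and x(t) = e^{At} x(0) = V diag(e^{λ_i t}) V^{-1} x(0), where the columns of V are the eigenvectors.
λ = -4: A - (-4)I = [[3, -12], [0, 0]]. Row 1 gives 3·v1 + (-12)·v2 = 0, so take v_1 = [4, 1]^T.
λ = -1: A - (-1)I = [[0, -12], [0, -3]]. Row 1 gives 0·v1 + (-12)·v2 = 0, so take v_2 = [1, 0]^T.
V = [v_1 v_2] = [[4, 1], [1, 0]] has det V = -1, so V^{-1} = adj(V)/det V = [[0, 1], [1, -4]].
Modal coordinates z(0) = V^{-1} x(0): 0·1 + 1·(-2) = -2; 1·1 + (-4)·(-2) = 9; so z(0) = [-2, 9]^T.
x_1(t) = Σ_i (v_i)_1 · z_i(0) · e^{λ_i t} (row 1 of V times the modal terms).
x_1(1.0) = 4·(-2)·e^{-4·1.0} + 1·9·e^{-1·1.0} = (-8)·0.018316 + 9·0.367879 = 3.1644.

3.1644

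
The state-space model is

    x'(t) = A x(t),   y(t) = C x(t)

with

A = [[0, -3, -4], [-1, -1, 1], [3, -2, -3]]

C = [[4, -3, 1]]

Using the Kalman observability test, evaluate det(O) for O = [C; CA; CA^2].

CA = [[6, -11, -22]]
CA^2 = [[-55, 37, 31]]
Observability matrix O = [C; CA; CA^2] = [[4, -3, 1], [6, -11, -22], [-55, 37, 31]]
Expanding along the first row, det(O) = 4·((-11)·31 - (-22)·37) - (-3)·(6·31 - (-22)·(-55)) + 1·(6·37 - (-11)·(-55)) = 4·473 - (-3)·(-1024) + 1·(-383) = -1563
Since det(O) ≠ 0, rank(O) = 3 and the system is completely observable.

-1563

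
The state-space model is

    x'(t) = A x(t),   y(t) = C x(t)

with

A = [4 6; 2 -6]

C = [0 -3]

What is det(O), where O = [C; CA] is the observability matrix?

CA = [[-6, 18]]
Observability matrix O = [C; CA] = [[0, -3], [-6, 18]]
det(O) = 0·18 - (-3)·(-6) = 0 - 18 = -18
Since det(O) ≠ 0, rank(O) = 2 and the system is completely observable.

-18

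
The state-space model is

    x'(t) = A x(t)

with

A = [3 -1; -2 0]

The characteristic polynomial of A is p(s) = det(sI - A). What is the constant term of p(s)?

-2

For a 2×2 matrix, det(sI - A) = s^2 - (tr A)s + det A.
tr A = 3, det A = -2.
So p(s) = s^2 - 3s - 2.
The constant term is -2.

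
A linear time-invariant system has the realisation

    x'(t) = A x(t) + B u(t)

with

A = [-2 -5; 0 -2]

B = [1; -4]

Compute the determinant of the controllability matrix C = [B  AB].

80

AB = [[18], [8]]
Controllability matrix C = [B  AB] = [[1, 18], [-4, 8]]
det(C) = 1·8 - 18·(-4) = 8 - (-72) = 80
Since det(C) ≠ 0, rank(C) = 2 and the system is completely controllable.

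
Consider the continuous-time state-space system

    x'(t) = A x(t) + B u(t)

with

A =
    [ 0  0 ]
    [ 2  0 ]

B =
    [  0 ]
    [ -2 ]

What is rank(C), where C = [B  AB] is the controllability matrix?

AB = [[0], [0]]
Controllability matrix C = [B  AB] = [[0, 0], [-2, 0]]
Every column of C is a scalar multiple of column 1 = [0, -2] (multipliers 1, 0), so the columns span a one-dimensional space.
C ≠ 0, hence rank(C) = 1.
rank(C) = 1 < n = 2, so the pair (A, B) is not completely controllable.

1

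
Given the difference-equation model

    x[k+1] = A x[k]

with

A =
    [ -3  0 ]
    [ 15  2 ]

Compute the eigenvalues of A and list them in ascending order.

-3, 2

det(zI - A) = z^2 - (tr A)z + det A, with tr A = (-3) + 2 = -1 and det A = (-3)·2 - 0·15 = -6 - 0 = -6.
So p(z) = det(zI - A) = z^2 + z - 6.
Factor z^2 + z - 6: two numbers with sum -1 and product -6 are 2 and -3, so z^2 + z - 6 = (z - 2)(z + 3).
Hence p(z) = (z - 2) (z + 3), with roots -3, 2.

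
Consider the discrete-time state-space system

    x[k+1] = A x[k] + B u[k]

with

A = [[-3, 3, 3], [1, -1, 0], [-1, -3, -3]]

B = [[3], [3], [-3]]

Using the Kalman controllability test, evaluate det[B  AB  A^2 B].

0

AB = [[-9], [0], [-3]]
A^2B = [[18], [-9], [18]]
Controllability matrix C = [B  AB  A^2B] = [[3, -9, 18], [3, 0, -9], [-3, -3, 18]]
Expanding along the first row, det(C) = 3·(0·18 - (-9)·(-3)) - (-9)·(3·18 - (-9)·(-3)) + 18·(3·(-3) - 0·(-3)) = 3·(-27) - (-9)·27 + 18·(-9) = 0
Since det(C) = 0, rank(C) < 3 and the system is not completely controllable.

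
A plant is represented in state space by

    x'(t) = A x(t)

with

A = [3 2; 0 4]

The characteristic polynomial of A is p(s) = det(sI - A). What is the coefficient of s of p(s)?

-7

For a 2×2 matrix, det(sI - A) = s^2 - (tr A)s + det A.
tr A = 7, det A = 12.
So p(s) = s^2 - 7s + 12.
The coefficient of s is -7.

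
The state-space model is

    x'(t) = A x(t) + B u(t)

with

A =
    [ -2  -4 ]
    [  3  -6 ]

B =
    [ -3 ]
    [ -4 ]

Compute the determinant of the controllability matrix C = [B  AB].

AB = [[22], [15]]
Controllability matrix C = [B  AB] = [[-3, 22], [-4, 15]]
det(C) = (-3)·15 - 22·(-4) = -45 - (-88) = 43
Since det(C) ≠ 0, rank(C) = 2 and the system is completely controllable.

43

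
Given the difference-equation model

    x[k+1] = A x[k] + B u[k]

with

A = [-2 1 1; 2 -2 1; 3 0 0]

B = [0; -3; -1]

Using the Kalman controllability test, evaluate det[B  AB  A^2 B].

AB = [[-4], [5], [0]]
A^2B = [[13], [-18], [-12]]
Controllability matrix C = [B  AB  A^2B] = [[0, -4, 13], [-3, 5, -18], [-1, 0, -12]]
Expanding along the first row, det(C) = 0·(5·(-12) - (-18)·0) - (-4)·((-3)·(-12) - (-18)·(-1)) + 13·((-3)·0 - 5·(-1)) = 0·(-60) - (-4)·18 + 13·5 = 137
Since det(C) ≠ 0, rank(C) = 3 and the system is completely controllable.

137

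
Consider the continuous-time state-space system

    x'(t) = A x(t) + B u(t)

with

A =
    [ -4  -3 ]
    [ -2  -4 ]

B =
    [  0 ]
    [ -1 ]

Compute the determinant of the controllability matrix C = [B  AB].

AB = [[3], [4]]
Controllability matrix C = [B  AB] = [[0, 3], [-1, 4]]
det(C) = 0·4 - 3·(-1) = 0 - (-3) = 3
Since det(C) ≠ 0, rank(C) = 2 and the system is completely controllable.

3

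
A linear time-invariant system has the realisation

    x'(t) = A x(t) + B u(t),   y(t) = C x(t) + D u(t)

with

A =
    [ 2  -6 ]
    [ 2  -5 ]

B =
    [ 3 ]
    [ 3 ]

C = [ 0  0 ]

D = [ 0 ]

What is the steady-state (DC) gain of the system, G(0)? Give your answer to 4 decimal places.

0.0000

G(0) = C(-A)^{-1}B + D = -C A^{-1} B + D.
det A = 2, so A^{-1} = (1/2)·adj(A) = [[-5/2, 3], [-1, 1]]
A^{-1} B = [3/2, 0]^T
C A^{-1} B = 0
G(0) = D - C A^{-1} B = 0 - (0) = 0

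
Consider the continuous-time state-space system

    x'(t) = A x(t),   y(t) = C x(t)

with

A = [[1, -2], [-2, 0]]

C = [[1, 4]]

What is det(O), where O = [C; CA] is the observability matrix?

CA = [[-7, -2]]
Observability matrix O = [C; CA] = [[1, 4], [-7, -2]]
det(O) = 1·(-2) - 4·(-7) = -2 - (-28) = 26
Since det(O) ≠ 0, rank(O) = 2 and the system is completely observable.

26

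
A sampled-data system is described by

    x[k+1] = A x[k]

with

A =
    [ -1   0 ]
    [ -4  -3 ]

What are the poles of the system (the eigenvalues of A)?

-3, -1

det(zI - A) = z^2 - (tr A)z + det A, with tr A = (-1) + (-3) = -4 and det A = (-1)·(-3) - 0·(-4) = 3 - 0 = 3.
So p(z) = det(zI - A) = z^2 + 4z + 3.
Factor z^2 + 4z + 3: two numbers with sum -4 and product 3 are -1 and -3, so z^2 + 4z + 3 = (z + 1)(z + 3).
Hence p(z) = (z + 1) (z + 3), with roots -3, -1.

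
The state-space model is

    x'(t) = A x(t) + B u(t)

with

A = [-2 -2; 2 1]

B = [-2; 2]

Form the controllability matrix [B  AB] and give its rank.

2

AB = [[0], [-2]]
Controllability matrix C = [B  AB] = [[-2, 0], [2, -2]]
det(C) = (-2)·(-2) - 0·2 = 4 - 0 = 4 ≠ 0, so rank(C) = 2.
rank(C) = 2 = n, so the pair (A, B) is completely controllable.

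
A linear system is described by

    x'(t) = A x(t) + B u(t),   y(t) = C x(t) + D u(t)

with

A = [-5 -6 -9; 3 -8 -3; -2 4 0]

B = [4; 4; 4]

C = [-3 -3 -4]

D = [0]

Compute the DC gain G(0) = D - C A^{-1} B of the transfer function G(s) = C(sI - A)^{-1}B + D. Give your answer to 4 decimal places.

3.4667

G(0) = C(-A)^{-1}B + D = -C A^{-1} B + D.
det A = -60, so A^{-1} = (1/-60)·adj(A) = [[-1/5, 3/5, 9/10], [-1/10, 3/10, 7/10], [1/15, -8/15, -29/30]]
A^{-1} B = [26/5, 18/5, -86/15]^T
C A^{-1} B = -52/15
G(0) = D - C A^{-1} B = 0 - (-52/15) = 52/15 ≈ 3.4667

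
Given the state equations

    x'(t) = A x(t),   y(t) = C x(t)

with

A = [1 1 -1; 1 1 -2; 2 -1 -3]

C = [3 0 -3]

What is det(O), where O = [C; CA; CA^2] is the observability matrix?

CA = [[-3, 6, 6]]
CA^2 = [[15, -3, -27]]
Observability matrix O = [C; CA; CA^2] = [[3, 0, -3], [-3, 6, 6], [15, -3, -27]]
Expanding along the first row, det(O) = 3·(6·(-27) - 6·(-3)) - 0·((-3)·(-27) - 6·15) + (-3)·((-3)·(-3) - 6·15) = 3·(-144) - 0·(-9) + (-3)·(-81) = -189
Since det(O) ≠ 0, rank(O) = 3 and the system is completely observable.

-189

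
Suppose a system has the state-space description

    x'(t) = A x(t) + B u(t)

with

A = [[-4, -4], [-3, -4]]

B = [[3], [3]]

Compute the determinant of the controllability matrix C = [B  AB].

AB = [[-24], [-21]]
Controllability matrix C = [B  AB] = [[3, -24], [3, -21]]
det(C) = 3·(-21) - (-24)·3 = -63 - (-72) = 9
Since det(C) ≠ 0, rank(C) = 2 and the system is completely controllable.

9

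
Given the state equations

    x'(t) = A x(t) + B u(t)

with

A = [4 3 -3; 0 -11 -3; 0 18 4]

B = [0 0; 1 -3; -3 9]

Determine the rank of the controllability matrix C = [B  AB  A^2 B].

2

AB = [[12, -36], [-2, 6], [6, -18]]
A^2B = [[24, -72], [4, -12], [-12, 36]]
Controllability matrix C = [B  AB  A^2B] = [[0, 0, 12, -36, 24, -72], [1, -3, -2, 6, 4, -12], [-3, 9, 6, -18, -12, 36]]
The rows r1, r2, r3 of C are linearly dependent: 3·r2 + r3 = 0 (check each entry), so rank(C) ≤ 2.
The 2×2 minor from rows 1, 2, columns 1, 3 is 0·(-2) - 12·1 = 0 - 12 = -12 ≠ 0, so rank(C) = 2.
rank(C) = 2 < n = 3, so the pair (A, B) is not completely controllable.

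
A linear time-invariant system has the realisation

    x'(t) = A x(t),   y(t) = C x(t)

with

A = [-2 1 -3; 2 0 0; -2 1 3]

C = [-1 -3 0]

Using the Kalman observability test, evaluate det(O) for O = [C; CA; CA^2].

-234

CA = [[-4, -1, 3]]
CA^2 = [[0, -1, 21]]
Observability matrix O = [C; CA; CA^2] = [[-1, -3, 0], [-4, -1, 3], [0, -1, 21]]
Expanding along the first row, det(O) = (-1)·((-1)·21 - 3·(-1)) - (-3)·((-4)·21 - 3·0) + 0·((-4)·(-1) - (-1)·0) = (-1)·(-18) - (-3)·(-84) + 0·4 = -234
Since det(O) ≠ 0, rank(O) = 3 and the system is completely observable.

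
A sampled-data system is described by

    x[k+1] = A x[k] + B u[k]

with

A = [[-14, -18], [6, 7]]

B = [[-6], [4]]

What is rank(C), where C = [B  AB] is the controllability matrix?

1

AB = [[12], [-8]]
Controllability matrix C = [B  AB] = [[-6, 12], [4, -8]]
Every column of C is a scalar multiple of column 1 = [-6, 4] (multipliers 1, -2), so the columns span a one-dimensional space.
C ≠ 0, hence rank(C) = 1.
rank(C) = 1 < n = 2, so the pair (A, B) is not completely controllable.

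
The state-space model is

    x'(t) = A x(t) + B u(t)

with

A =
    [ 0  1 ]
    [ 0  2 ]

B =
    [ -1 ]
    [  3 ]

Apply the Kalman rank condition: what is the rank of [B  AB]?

2

AB = [[3], [6]]
Controllability matrix C = [B  AB] = [[-1, 3], [3, 6]]
det(C) = (-1)·6 - 3·3 = -6 - 9 = -15 ≠ 0, so rank(C) = 2.
rank(C) = 2 = n, so the pair (A, B) is completely controllable.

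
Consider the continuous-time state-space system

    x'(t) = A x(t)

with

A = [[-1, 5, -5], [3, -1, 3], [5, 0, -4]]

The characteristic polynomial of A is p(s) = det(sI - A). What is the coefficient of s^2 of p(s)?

Expand det(sI - A) for the 3×3 matrix.
p(s) = s^3 + 6s^2 + 19s - 106.
(Check: constant term = det(-A) = (-1)^3 det A = -106; coefficient of s^2 = -tr A = 6.)
The coefficient of s^2 is 6.

6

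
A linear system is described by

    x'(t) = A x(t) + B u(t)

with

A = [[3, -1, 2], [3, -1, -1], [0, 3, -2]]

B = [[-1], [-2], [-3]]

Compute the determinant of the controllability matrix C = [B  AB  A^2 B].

AB = [[-7], [2], [0]]
A^2B = [[-23], [-23], [6]]
Controllability matrix C = [B  AB  A^2B] = [[-1, -7, -23], [-2, 2, -23], [-3, 0, 6]]
Expanding along the first row, det(C) = (-1)·(2·6 - (-23)·0) - (-7)·((-2)·6 - (-23)·(-3)) + (-23)·((-2)·0 - 2·(-3)) = (-1)·12 - (-7)·(-81) + (-23)·6 = -717
Since det(C) ≠ 0, rank(C) = 3 and the system is completely controllable.

-717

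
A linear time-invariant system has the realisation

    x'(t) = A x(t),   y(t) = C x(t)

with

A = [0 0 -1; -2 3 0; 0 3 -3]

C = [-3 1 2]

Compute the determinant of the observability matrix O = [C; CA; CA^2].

CA = [[-2, 9, -3]]
CA^2 = [[-18, 18, 11]]
Observability matrix O = [C; CA; CA^2] = [[-3, 1, 2], [-2, 9, -3], [-18, 18, 11]]
Expanding along the first row, det(O) = (-3)·(9·11 - (-3)·18) - 1·((-2)·11 - (-3)·(-18)) + 2·((-2)·18 - 9·(-18)) = (-3)·153 - 1·(-76) + 2·126 = -131
Since det(O) ≠ 0, rank(O) = 3 and the system is completely observable.

-131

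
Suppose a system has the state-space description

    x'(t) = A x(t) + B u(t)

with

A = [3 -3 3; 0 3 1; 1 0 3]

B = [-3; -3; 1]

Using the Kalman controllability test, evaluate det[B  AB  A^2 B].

291

AB = [[3], [-8], [0]]
A^2B = [[33], [-24], [3]]
Controllability matrix C = [B  AB  A^2B] = [[-3, 3, 33], [-3, -8, -24], [1, 0, 3]]
Expanding along the first row, det(C) = (-3)·((-8)·3 - (-24)·0) - 3·((-3)·3 - (-24)·1) + 33·((-3)·0 - (-8)·1) = (-3)·(-24) - 3·15 + 33·8 = 291
Since det(C) ≠ 0, rank(C) = 3 and the system is completely controllable.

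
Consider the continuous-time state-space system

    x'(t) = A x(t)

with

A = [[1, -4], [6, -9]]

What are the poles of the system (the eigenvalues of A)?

det(sI - A) = s^2 - (tr A)s + det A, with tr A = 1 + (-9) = -8 and det A = 1·(-9) - (-4)·6 = -9 - (-24) = 15.
So p(s) = det(sI - A) = s^2 + 8s + 15.
Factor s^2 + 8s + 15: two numbers with sum -8 and product 15 are -3 and -5, so s^2 + 8s + 15 = (s + 3)(s + 5).
Hence p(s) = (s + 3) (s + 5), with roots -5, -3.
All eigenvalues have negative real part, so the system is asymptotically stable.

-5, -3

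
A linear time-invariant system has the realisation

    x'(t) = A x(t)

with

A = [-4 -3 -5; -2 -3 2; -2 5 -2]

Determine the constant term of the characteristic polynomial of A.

Expand det(sI - A) for the 3×3 matrix.
p(s) = s^3 + 9s^2 - 120.
(Check: constant term = det(-A) = (-1)^3 det A = -120; coefficient of s^2 = -tr A = 9.)
The constant term is -120.

-120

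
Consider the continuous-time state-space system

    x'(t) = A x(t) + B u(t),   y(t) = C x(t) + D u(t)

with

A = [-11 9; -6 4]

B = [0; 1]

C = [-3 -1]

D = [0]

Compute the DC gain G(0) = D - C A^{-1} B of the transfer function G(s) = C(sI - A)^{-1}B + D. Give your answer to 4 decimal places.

G(0) = C(-A)^{-1}B + D = -C A^{-1} B + D.
det A = 10, so A^{-1} = (1/10)·adj(A) = [[2/5, -9/10], [3/5, -11/10]]
A^{-1} B = [-9/10, -11/10]^T
C A^{-1} B = 19/5
G(0) = D - C A^{-1} B = 0 - (19/5) = -19/5 ≈ -3.8000

-3.8000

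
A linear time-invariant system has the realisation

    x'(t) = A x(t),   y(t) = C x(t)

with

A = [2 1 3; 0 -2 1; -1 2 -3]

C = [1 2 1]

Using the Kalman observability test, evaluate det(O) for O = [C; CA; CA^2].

CA = [[1, -1, 2]]
CA^2 = [[0, 7, -4]]
Observability matrix O = [C; CA; CA^2] = [[1, 2, 1], [1, -1, 2], [0, 7, -4]]
Expanding along the first row, det(O) = 1·((-1)·(-4) - 2·7) - 2·(1·(-4) - 2·0) + 1·(1·7 - (-1)·0) = 1·(-10) - 2·(-4) + 1·7 = 5
Since det(O) ≠ 0, rank(O) = 3 and the system is completely observable.

5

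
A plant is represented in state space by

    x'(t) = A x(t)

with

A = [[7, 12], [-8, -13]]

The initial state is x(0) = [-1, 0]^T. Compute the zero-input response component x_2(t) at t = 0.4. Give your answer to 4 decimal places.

det(sI - A) = s^2 - (tr A)s + det A, with tr A = 7 + (-13) = -6 and det A = 7·(-13) - 12·(-8) = -91 - (-96) = 5.
So p(s) = det(sI - A) = s^2 + 6s + 5.
Factor s^2 + 6s + 5: two numbers with sum -6 and product 5 are -1 and -5, so s^2 + 6s + 5 = (s + 1)(s + 5).
Hence p(s) = (s + 1) (s + 5), with roots -5, -1.
The eigenvalues -5, -1 are distinct and real, so A is diagonalisable and x(t) = e^{At} x(0) = V diag(e^{λ_i t}) V^{-1} x(0), where the columns of V are the eigenvectors.
λ = -5: A - (-5)I = [[12, 12], [-8, -8]]. Row 1 gives 12·v1 + 12·v2 = 0, so take v_1 = [1, -1]^T.
λ = -1: A - (-1)I = [[8, 12], [-8, -12]]. Row 1 gives 8·v1 + 12·v2 = 0, so take v_2 = [3, -2]^T.
V = [v_1 v_2] = [[1, 3], [-1, -2]] has det V = 1, so V^{-1} = adj(V)/det V = [[-2, -3], [1, 1]].
Modal coordinates z(0) = V^{-1} x(0): (-2)·(-1) + (-3)·0 = 2; 1·(-1) + 1·0 = -1; so z(0) = [2, -1]^T.
x_2(t) = Σ_i (v_i)_2 · z_i(0) · e^{λ_i t} (row 2 of V times the modal terms).
x_2(0.4) = (-1)·2·e^{-5·0.4} + (-2)·(-1)·e^{-1·0.4} = (-2)·0.135335 + 2·0.670320 = 1.0700.

1.0700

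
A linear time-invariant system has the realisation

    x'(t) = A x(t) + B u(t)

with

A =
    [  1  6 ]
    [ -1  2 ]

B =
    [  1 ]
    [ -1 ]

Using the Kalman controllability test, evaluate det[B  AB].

-8

AB = [[-5], [-3]]
Controllability matrix C = [B  AB] = [[1, -5], [-1, -3]]
det(C) = 1·(-3) - (-5)·(-1) = -3 - 5 = -8
Since det(C) ≠ 0, rank(C) = 2 and the system is completely controllable.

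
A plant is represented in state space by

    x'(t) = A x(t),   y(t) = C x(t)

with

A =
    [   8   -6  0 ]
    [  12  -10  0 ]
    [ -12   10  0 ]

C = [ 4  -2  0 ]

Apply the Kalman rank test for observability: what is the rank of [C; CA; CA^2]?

1

CA = [[8, -4, 0]]
CA^2 = [[16, -8, 0]]
Observability matrix O = [C; CA; CA^2] = [[4, -2, 0], [8, -4, 0], [16, -8, 0]]
Every row of O is a scalar multiple of row 1 = [4, -2, 0] (multipliers 1, 2, 4), so the rows span a one-dimensional space.
O ≠ 0, hence rank(O) = 1.
rank(O) = 1 < n = 3, so the pair (A, C) is not completely observable.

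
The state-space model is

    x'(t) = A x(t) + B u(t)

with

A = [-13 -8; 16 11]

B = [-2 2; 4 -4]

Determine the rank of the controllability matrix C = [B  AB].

1

AB = [[-6, 6], [12, -12]]
Controllability matrix C = [B  AB] = [[-2, 2, -6, 6], [4, -4, 12, -12]]
Every column of C is a scalar multiple of column 1 = [-2, 4] (multipliers 1, -1, 3, -3), so the columns span a one-dimensional space.
C ≠ 0, hence rank(C) = 1.
rank(C) = 1 < n = 2, so the pair (A, B) is not completely controllable.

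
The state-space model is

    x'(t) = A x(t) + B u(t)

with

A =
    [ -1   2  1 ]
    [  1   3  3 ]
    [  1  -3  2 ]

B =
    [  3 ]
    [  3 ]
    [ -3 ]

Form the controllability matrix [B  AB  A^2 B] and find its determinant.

AB = [[0], [3], [-12]]
A^2B = [[-6], [-27], [-33]]
Controllability matrix C = [B  AB  A^2B] = [[3, 0, -6], [3, 3, -27], [-3, -12, -33]]
Expanding along the first row, det(C) = 3·(3·(-33) - (-27)·(-12)) - 0·(3·(-33) - (-27)·(-3)) + (-6)·(3·(-12) - 3·(-3)) = 3·(-423) - 0·(-180) + (-6)·(-27) = -1107
Since det(C) ≠ 0, rank(C) = 3 and the system is completely controllable.

-1107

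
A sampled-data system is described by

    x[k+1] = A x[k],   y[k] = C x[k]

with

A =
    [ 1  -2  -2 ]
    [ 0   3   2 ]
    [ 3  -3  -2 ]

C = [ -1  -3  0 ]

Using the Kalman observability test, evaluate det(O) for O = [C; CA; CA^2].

CA = [[-1, -7, -4]]
CA^2 = [[-13, -7, -4]]
Observability matrix O = [C; CA; CA^2] = [[-1, -3, 0], [-1, -7, -4], [-13, -7, -4]]
Expanding along the first row, det(O) = (-1)·((-7)·(-4) - (-4)·(-7)) - (-3)·((-1)·(-4) - (-4)·(-13)) + 0·((-1)·(-7) - (-7)·(-13)) = (-1)·0 - (-3)·(-48) + 0·(-84) = -144
Since det(O) ≠ 0, rank(O) = 3 and the system is completely observable.

-144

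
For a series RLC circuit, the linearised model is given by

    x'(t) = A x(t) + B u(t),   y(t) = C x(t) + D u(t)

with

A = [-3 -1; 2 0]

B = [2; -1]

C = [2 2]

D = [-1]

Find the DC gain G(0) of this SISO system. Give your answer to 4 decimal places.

1.0000

G(0) = C(-A)^{-1}B + D = -C A^{-1} B + D.
det A = 2, so A^{-1} = (1/2)·adj(A) = [[0, 1/2], [-1, -3/2]]
A^{-1} B = [-1/2, -1/2]^T
C A^{-1} B = -2
G(0) = D - C A^{-1} B = -1 - (-2) = 1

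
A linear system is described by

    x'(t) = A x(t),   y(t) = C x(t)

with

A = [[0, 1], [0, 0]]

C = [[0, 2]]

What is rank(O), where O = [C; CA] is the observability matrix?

1

CA = [[0, 0]]
Observability matrix O = [C; CA] = [[0, 2], [0, 0]]
Every row of O is a scalar multiple of row 1 = [0, 2] (multipliers 1, 0), so the rows span a one-dimensional space.
O ≠ 0, hence rank(O) = 1.
rank(O) = 1 < n = 2, so the pair (A, C) is not completely observable.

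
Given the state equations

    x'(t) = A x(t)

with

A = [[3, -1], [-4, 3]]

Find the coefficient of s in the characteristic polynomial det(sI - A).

For a 2×2 matrix, det(sI - A) = s^2 - (tr A)s + det A.
tr A = 6, det A = 5.
So p(s) = s^2 - 6s + 5.
The coefficient of s is -6.

-6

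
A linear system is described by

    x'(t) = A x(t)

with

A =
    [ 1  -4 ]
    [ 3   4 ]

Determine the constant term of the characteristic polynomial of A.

16

For a 2×2 matrix, det(sI - A) = s^2 - (tr A)s + det A.
tr A = 5, det A = 16.
So p(s) = s^2 - 5s + 16.
The constant term is 16.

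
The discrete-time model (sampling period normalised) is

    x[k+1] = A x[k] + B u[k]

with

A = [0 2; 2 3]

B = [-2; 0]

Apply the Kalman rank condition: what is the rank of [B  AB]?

AB = [[0], [-4]]
Controllability matrix C = [B  AB] = [[-2, 0], [0, -4]]
det(C) = (-2)·(-4) - 0·0 = 8 - 0 = 8 ≠ 0, so rank(C) = 2.
rank(C) = 2 = n, so the pair (A, B) is completely controllable.

2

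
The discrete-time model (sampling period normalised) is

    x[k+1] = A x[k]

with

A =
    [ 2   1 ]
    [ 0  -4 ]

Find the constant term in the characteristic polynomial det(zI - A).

For a 2×2 matrix, det(zI - A) = z^2 - (tr A)z + det A.
tr A = -2, det A = -8.
So p(z) = z^2 + 2z - 8.
The constant term is -8.

-8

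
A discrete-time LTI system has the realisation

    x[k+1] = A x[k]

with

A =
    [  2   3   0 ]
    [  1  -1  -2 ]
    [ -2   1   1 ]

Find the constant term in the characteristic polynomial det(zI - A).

Expand det(zI - A) for the 3×3 matrix.
p(z) = z^3 - 2z^2 - 2z - 11.
(Check: constant term = det(-A) = (-1)^3 det A = -11; coefficient of z^2 = -tr A = -2.)
The constant term is -11.

-11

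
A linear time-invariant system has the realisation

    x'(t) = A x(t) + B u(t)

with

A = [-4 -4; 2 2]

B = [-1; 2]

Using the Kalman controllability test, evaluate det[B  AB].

AB = [[-4], [2]]
Controllability matrix C = [B  AB] = [[-1, -4], [2, 2]]
det(C) = (-1)·2 - (-4)·2 = -2 - (-8) = 6
Since det(C) ≠ 0, rank(C) = 2 and the system is completely controllable.

6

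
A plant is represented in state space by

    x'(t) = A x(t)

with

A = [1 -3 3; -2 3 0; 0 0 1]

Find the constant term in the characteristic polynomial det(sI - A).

Expand det(sI - A) for the 3×3 matrix.
p(s) = s^3 - 5s^2 + s + 3.
(Check: constant term = det(-A) = (-1)^3 det A = 3; coefficient of s^2 = -tr A = -5.)
The constant term is 3.

3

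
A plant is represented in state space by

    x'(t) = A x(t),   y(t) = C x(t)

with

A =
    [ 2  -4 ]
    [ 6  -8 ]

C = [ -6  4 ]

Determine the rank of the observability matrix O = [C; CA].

CA = [[12, -8]]
Observability matrix O = [C; CA] = [[-6, 4], [12, -8]]
Every row of O is a scalar multiple of row 1 = [-6, 4] (multipliers 1, -2), so the rows span a one-dimensional space.
O ≠ 0, hence rank(O) = 1.
rank(O) = 1 < n = 2, so the pair (A, C) is not completely observable.

1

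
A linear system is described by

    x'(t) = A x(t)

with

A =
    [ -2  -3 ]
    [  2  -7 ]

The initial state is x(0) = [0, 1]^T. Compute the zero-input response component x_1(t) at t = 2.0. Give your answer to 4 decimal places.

-0.0009

det(sI - A) = s^2 - (tr A)s + det A, with tr A = (-2) + (-7) = -9 and det A = (-2)·(-7) - (-3)·2 = 14 - (-6) = 20.
So p(s) = det(sI - A) = s^2 + 9s + 20.
Factor s^2 + 9s + 20: two numbers with sum -9 and product 20 are -4 and -5, so s^2 + 9s + 20 = (s + 4)(s + 5).
Hence p(s) = (s + 4) (s + 5), with roots -5, -4.
The eigenvalues -5, -4 are distinct and real, so A is diagonalisable and x(t) = e^{At} x(0) = V diag(e^{λ_i t}) V^{-1} x(0), where the columns of V are the eigenvectors.
λ = -5: A - (-5)I = [[3, -3], [2, -2]]. Row 1 gives 3·v1 + (-3)·v2 = 0, so take v_1 = [1, 1]^T.
λ = -4: A - (-4)I = [[2, -3], [2, -3]]. Row 1 gives 2·v1 + (-3)·v2 = 0, so take v_2 = [3, 2]^T.
V = [v_1 v_2] = [[1, 3], [1, 2]] has det V = -1, so V^{-1} = adj(V)/det V = [[-2, 3], [1, -1]].
Modal coordinates z(0) = V^{-1} x(0): (-2)·0 + 3·1 = 3; 1·0 + (-1)·1 = -1; so z(0) = [3, -1]^T.
x_1(t) = Σ_i (v_i)_1 · z_i(0) · e^{λ_i t} (row 1 of V times the modal terms).
x_1(2.0) = 1·3·e^{-5·2.0} + 3·(-1)·e^{-4·2.0} = 3·0.000045 + (-3)·0.000335 = -0.0009.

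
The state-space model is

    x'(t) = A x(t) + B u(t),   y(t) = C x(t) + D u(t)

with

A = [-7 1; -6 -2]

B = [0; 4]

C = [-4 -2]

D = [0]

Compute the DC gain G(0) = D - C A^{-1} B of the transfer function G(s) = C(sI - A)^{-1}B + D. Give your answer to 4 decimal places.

-3.6000

G(0) = C(-A)^{-1}B + D = -C A^{-1} B + D.
det A = 20, so A^{-1} = (1/20)·adj(A) = [[-1/10, -1/20], [3/10, -7/20]]
A^{-1} B = [-1/5, -7/5]^T
C A^{-1} B = 18/5
G(0) = D - C A^{-1} B = 0 - (18/5) = -18/5 ≈ -3.6000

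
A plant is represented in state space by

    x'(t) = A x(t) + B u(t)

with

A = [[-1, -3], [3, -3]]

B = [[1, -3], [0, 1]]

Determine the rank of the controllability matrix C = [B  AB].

2

AB = [[-1, 0], [3, -12]]
Controllability matrix C = [B  AB] = [[1, -3, -1, 0], [0, 1, 3, -12]]
Take the 2×2 submatrix of C formed by columns 1, 2: [[1, -3], [0, 1]]. Its determinant is 1·1 - (-3)·0 = 1 - 0 = 1 ≠ 0.
So rank(C) ≥ 2; since C has 2 rows, rank(C) = 2.
rank(C) = 2 = n, so the pair (A, B) is completely controllable.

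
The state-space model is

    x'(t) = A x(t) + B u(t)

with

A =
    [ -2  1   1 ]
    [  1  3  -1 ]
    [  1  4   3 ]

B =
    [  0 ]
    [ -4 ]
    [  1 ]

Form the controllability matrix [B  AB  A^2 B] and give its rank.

AB = [[-3], [-13], [-13]]
A^2B = [[-20], [-29], [-94]]
Controllability matrix C = [B  AB  A^2B] = [[0, -3, -20], [-4, -13, -29], [1, -13, -94]]
det(C) = 0·((-13)·(-94) - (-29)·(-13)) - (-3)·((-4)·(-94) - (-29)·1) + (-20)·((-4)·(-13) - (-13)·1) = 0·845 - (-3)·405 + (-20)·65 = -85 ≠ 0, so rank(C) = 3.
rank(C) = 3 = n, so the pair (A, B) is completely controllable.

3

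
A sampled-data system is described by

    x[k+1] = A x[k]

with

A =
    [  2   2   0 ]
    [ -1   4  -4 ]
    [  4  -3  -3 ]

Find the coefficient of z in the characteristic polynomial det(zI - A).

Expand det(zI - A) for the 3×3 matrix.
p(z) = z^3 - 3z^2 - 20z + 86.
(Check: constant term = det(-A) = (-1)^3 det A = 86; coefficient of z^2 = -tr A = -3.)
The coefficient of z is -20.

-20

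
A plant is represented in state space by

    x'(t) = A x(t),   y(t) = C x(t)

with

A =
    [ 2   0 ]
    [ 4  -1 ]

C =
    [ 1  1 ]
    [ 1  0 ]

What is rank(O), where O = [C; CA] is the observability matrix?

2

CA = [[6, -1], [2, 0]]
Observability matrix O = [C; CA] = [[1, 1], [1, 0], [6, -1], [2, 0]]
Take the 2×2 submatrix of O formed by rows 1, 2: [[1, 1], [1, 0]]. Its determinant is 1·0 - 1·1 = 0 - 1 = -1 ≠ 0.
So rank(O) ≥ 2; since O has 2 columns, rank(O) = 2.
rank(O) = 2 = n, so the pair (A, C) is completely observable.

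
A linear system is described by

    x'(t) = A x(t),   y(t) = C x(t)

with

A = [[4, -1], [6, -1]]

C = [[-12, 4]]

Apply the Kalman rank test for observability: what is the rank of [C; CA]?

1

CA = [[-24, 8]]
Observability matrix O = [C; CA] = [[-12, 4], [-24, 8]]
Every row of O is a scalar multiple of row 1 = [-12, 4] (multipliers 1, 2), so the rows span a one-dimensional space.
O ≠ 0, hence rank(O) = 1.
rank(O) = 1 < n = 2, so the pair (A, C) is not completely observable.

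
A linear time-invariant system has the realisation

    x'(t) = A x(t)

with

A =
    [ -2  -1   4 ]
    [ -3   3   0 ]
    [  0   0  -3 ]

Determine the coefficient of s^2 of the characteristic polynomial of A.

Expand det(sI - A) for the 3×3 matrix.
p(s) = s^3 + 2s^2 - 12s - 27.
(Check: constant term = det(-A) = (-1)^3 det A = -27; coefficient of s^2 = -tr A = 2.)
The coefficient of s^2 is 2.

2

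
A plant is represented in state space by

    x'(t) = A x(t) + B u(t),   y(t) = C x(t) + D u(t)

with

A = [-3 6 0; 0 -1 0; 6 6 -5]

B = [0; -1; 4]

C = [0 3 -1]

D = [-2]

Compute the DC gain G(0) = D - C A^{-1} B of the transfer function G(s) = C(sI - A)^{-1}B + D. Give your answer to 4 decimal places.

G(0) = C(-A)^{-1}B + D = -C A^{-1} B + D.
det A = -15, so A^{-1} = (1/-15)·adj(A) = [[-1/3, -2, 0], [0, -1, 0], [-2/5, -18/5, -1/5]]
A^{-1} B = [2, 1, 14/5]^T
C A^{-1} B = 1/5
G(0) = D - C A^{-1} B = -2 - (1/5) = -11/5 ≈ -2.2000

-2.2000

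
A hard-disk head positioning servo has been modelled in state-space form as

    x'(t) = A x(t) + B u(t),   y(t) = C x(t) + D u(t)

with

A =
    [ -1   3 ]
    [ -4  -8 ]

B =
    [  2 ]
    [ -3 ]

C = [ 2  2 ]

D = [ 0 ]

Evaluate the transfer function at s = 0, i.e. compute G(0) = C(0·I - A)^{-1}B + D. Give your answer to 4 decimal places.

G(0) = C(-A)^{-1}B + D = -C A^{-1} B + D.
det A = 20, so A^{-1} = (1/20)·adj(A) = [[-2/5, -3/20], [1/5, -1/20]]
A^{-1} B = [-7/20, 11/20]^T
C A^{-1} B = 2/5
G(0) = D - C A^{-1} B = 0 - (2/5) = -2/5 ≈ -0.4000

-0.4000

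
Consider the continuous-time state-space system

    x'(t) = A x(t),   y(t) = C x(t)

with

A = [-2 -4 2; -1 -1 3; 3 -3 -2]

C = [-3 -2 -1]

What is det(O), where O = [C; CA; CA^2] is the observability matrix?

-5185

CA = [[5, 17, -10]]
CA^2 = [[-57, -7, 81]]
Observability matrix O = [C; CA; CA^2] = [[-3, -2, -1], [5, 17, -10], [-57, -7, 81]]
Expanding along the first row, det(O) = (-3)·(17·81 - (-10)·(-7)) - (-2)·(5·81 - (-10)·(-57)) + (-1)·(5·(-7) - 17·(-57)) = (-3)·1307 - (-2)·(-165) + (-1)·934 = -5185
Since det(O) ≠ 0, rank(O) = 3 and the system is completely observable.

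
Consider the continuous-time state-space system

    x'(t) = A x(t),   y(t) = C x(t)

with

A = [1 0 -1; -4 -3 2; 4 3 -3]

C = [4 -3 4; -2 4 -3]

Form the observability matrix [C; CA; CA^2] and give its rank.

CA = [[32, 21, -22], [-30, -21, 19]]
CA^2 = [[-140, -129, 76], [130, 120, -69]]
Observability matrix O = [C; CA; CA^2] = [[4, -3, 4], [-2, 4, -3], [32, 21, -22], [-30, -21, 19], [-140, -129, 76], [130, 120, -69]]
Take the 3×3 submatrix of O formed by rows 1, 2, 3: [[4, -3, 4], [-2, 4, -3], [32, 21, -22]]. Its determinant is 4·(4·(-22) - (-3)·21) - (-3)·((-2)·(-22) - (-3)·32) + 4·((-2)·21 - 4·32) = 4·(-25) - (-3)·140 + 4·(-170) = -360 ≠ 0.
So rank(O) ≥ 3; since O has 3 columns, rank(O) = 3.
rank(O) = 3 = n, so the pair (A, C) is completely observable.

3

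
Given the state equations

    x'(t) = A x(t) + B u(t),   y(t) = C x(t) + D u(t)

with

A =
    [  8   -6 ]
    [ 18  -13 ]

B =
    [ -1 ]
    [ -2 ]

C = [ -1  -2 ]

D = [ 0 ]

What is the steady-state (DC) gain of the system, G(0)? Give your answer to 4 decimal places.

1.2500

G(0) = C(-A)^{-1}B + D = -C A^{-1} B + D.
det A = 4, so A^{-1} = (1/4)·adj(A) = [[-13/4, 3/2], [-9/2, 2]]
A^{-1} B = [1/4, 1/2]^T
C A^{-1} B = -5/4
G(0) = D - C A^{-1} B = 0 - (-5/4) = 5/4 ≈ 1.2500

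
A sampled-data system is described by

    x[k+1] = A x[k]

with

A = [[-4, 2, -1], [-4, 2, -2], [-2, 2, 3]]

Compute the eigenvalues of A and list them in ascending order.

-2, 1, 2

det(zI - A) = z^3 - (tr A)z^2 + (M11 + M22 + M33)z - det A, where Mii is the 2×2 principal minor of A obtained by deleting row i and column i.
tr A = (-4) + 2 + 3 = 1; M11 = 2·3 - (-2)·2 = 6 - (-4) = 10; M22 = (-4)·3 - (-1)·(-2) = -12 - 2 = -14; M33 = (-4)·2 - 2·(-4) = -8 - (-8) = 0; sum of minors = -4.
det A = (-4)·(2·3 - (-2)·2) - 2·((-4)·3 - (-2)·(-2)) + (-1)·((-4)·2 - 2·(-2)) = (-4)·10 - 2·(-16) + (-1)·(-4) = -4.
So p(z) = det(zI - A) = z^3 - z^2 - 4z + 4.
Rational-root test: any integer root divides 4. Testing small divisors, z = 1 works: p(1) = 1 + (-1) + (-4) + 4 = 0, so (z - 1) is a factor.
Dividing, p(z) = (z - 1)(z^2 - 4).
Factor z^2 - 4: two numbers with sum 0 and product -4 are 2 and -2, so z^2 - 4 = (z - 2)(z + 2).
Hence p(z) = (z - 2) (z - 1) (z + 2), with roots -2, 1, 2.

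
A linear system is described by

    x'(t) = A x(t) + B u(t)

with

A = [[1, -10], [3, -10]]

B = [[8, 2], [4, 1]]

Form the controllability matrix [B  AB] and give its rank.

1

AB = [[-32, -8], [-16, -4]]
Controllability matrix C = [B  AB] = [[8, 2, -32, -8], [4, 1, -16, -4]]
Every column of C is a scalar multiple of column 1 = [8, 4] (multipliers 1, 1/4, -4, -1), so the columns span a one-dimensional space.
C ≠ 0, hence rank(C) = 1.
rank(C) = 1 < n = 2, so the pair (A, B) is not completely controllable.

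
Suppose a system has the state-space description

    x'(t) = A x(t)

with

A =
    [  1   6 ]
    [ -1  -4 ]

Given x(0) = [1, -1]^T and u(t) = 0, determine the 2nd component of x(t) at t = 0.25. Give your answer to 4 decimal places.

-0.4343

det(sI - A) = s^2 - (tr A)s + det A, with tr A = 1 + (-4) = -3 and det A = 1·(-4) - 6·(-1) = -4 - (-6) = 2.
So p(s) = det(sI - A) = s^2 + 3s + 2.
Factor s^2 + 3s + 2: two numbers with sum -3 and product 2 are -1 and -2, so s^2 + 3s + 2 = (s + 1)(s + 2).
Hence p(s) = (s + 1) (s + 2), with roots -2, -1.
The eigenvalues -2, -1 are distinct and real, so A is diagonalisable and x(t) = e^{At} x(0) = V diag(e^{λ_i t}) V^{-1} x(0), where the columns of V are the eigenvectors.
λ = -2: A - (-2)I = [[3, 6], [-1, -2]]. Row 1 gives 3·v1 + 6·v2 = 0, so take v_1 = [-2, 1]^T.
λ = -1: A - (-1)I = [[2, 6], [-1, -3]]. Row 1 gives 2·v1 + 6·v2 = 0, so take v_2 = [3, -1]^T.
V = [v_1 v_2] = [[-2, 3], [1, -1]] has det V = -1, so V^{-1} = adj(V)/det V = [[1, 3], [1, 2]].
Modal coordinates z(0) = V^{-1} x(0): 1·1 + 3·(-1) = -2; 1·1 + 2·(-1) = -1; so z(0) = [-2, -1]^T.
x_2(t) = Σ_i (v_i)_2 · z_i(0) · e^{λ_i t} (row 2 of V times the modal terms).
x_2(0.25) = 1·(-2)·e^{-2·0.25} + (-1)·(-1)·e^{-1·0.25} = (-2)·0.606531 + 1·0.778801 = -0.4343.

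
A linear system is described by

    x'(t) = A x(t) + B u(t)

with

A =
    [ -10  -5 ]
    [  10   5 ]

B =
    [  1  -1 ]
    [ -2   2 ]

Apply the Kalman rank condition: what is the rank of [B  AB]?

AB = [[0, 0], [0, 0]]
Controllability matrix C = [B  AB] = [[1, -1, 0, 0], [-2, 2, 0, 0]]
Every column of C is a scalar multiple of column 1 = [1, -2] (multipliers 1, -1, 0, 0), so the columns span a one-dimensional space.
C ≠ 0, hence rank(C) = 1.
rank(C) = 1 < n = 2, so the pair (A, B) is not completely controllable.

1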